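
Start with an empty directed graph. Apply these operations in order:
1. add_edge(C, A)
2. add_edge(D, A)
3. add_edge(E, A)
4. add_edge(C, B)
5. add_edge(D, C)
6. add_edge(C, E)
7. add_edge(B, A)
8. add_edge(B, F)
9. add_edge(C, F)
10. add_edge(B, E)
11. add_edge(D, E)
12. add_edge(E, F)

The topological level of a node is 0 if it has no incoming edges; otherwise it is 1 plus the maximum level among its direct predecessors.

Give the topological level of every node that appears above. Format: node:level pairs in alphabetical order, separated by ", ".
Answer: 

Answer: A:4, B:2, C:1, D:0, E:3, F:4

Derivation:
Op 1: add_edge(C, A). Edges now: 1
Op 2: add_edge(D, A). Edges now: 2
Op 3: add_edge(E, A). Edges now: 3
Op 4: add_edge(C, B). Edges now: 4
Op 5: add_edge(D, C). Edges now: 5
Op 6: add_edge(C, E). Edges now: 6
Op 7: add_edge(B, A). Edges now: 7
Op 8: add_edge(B, F). Edges now: 8
Op 9: add_edge(C, F). Edges now: 9
Op 10: add_edge(B, E). Edges now: 10
Op 11: add_edge(D, E). Edges now: 11
Op 12: add_edge(E, F). Edges now: 12
Compute levels (Kahn BFS):
  sources (in-degree 0): D
  process D: level=0
    D->A: in-degree(A)=3, level(A)>=1
    D->C: in-degree(C)=0, level(C)=1, enqueue
    D->E: in-degree(E)=2, level(E)>=1
  process C: level=1
    C->A: in-degree(A)=2, level(A)>=2
    C->B: in-degree(B)=0, level(B)=2, enqueue
    C->E: in-degree(E)=1, level(E)>=2
    C->F: in-degree(F)=2, level(F)>=2
  process B: level=2
    B->A: in-degree(A)=1, level(A)>=3
    B->E: in-degree(E)=0, level(E)=3, enqueue
    B->F: in-degree(F)=1, level(F)>=3
  process E: level=3
    E->A: in-degree(A)=0, level(A)=4, enqueue
    E->F: in-degree(F)=0, level(F)=4, enqueue
  process A: level=4
  process F: level=4
All levels: A:4, B:2, C:1, D:0, E:3, F:4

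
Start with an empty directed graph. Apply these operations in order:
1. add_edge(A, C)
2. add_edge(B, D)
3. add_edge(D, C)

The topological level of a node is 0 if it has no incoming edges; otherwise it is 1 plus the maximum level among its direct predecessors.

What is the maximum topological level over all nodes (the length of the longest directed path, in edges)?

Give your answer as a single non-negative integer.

Answer: 2

Derivation:
Op 1: add_edge(A, C). Edges now: 1
Op 2: add_edge(B, D). Edges now: 2
Op 3: add_edge(D, C). Edges now: 3
Compute levels (Kahn BFS):
  sources (in-degree 0): A, B
  process A: level=0
    A->C: in-degree(C)=1, level(C)>=1
  process B: level=0
    B->D: in-degree(D)=0, level(D)=1, enqueue
  process D: level=1
    D->C: in-degree(C)=0, level(C)=2, enqueue
  process C: level=2
All levels: A:0, B:0, C:2, D:1
max level = 2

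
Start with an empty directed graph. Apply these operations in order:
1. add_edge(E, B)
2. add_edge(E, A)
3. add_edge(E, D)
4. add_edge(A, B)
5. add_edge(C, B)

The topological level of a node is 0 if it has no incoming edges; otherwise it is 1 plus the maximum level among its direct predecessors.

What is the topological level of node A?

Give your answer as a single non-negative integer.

Op 1: add_edge(E, B). Edges now: 1
Op 2: add_edge(E, A). Edges now: 2
Op 3: add_edge(E, D). Edges now: 3
Op 4: add_edge(A, B). Edges now: 4
Op 5: add_edge(C, B). Edges now: 5
Compute levels (Kahn BFS):
  sources (in-degree 0): C, E
  process C: level=0
    C->B: in-degree(B)=2, level(B)>=1
  process E: level=0
    E->A: in-degree(A)=0, level(A)=1, enqueue
    E->B: in-degree(B)=1, level(B)>=1
    E->D: in-degree(D)=0, level(D)=1, enqueue
  process A: level=1
    A->B: in-degree(B)=0, level(B)=2, enqueue
  process D: level=1
  process B: level=2
All levels: A:1, B:2, C:0, D:1, E:0
level(A) = 1

Answer: 1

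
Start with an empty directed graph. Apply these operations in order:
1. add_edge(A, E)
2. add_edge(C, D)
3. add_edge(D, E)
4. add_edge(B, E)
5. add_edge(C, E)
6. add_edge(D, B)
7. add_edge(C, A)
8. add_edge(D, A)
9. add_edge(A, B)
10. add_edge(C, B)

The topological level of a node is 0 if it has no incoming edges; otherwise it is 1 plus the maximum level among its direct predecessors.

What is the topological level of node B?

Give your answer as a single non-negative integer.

Answer: 3

Derivation:
Op 1: add_edge(A, E). Edges now: 1
Op 2: add_edge(C, D). Edges now: 2
Op 3: add_edge(D, E). Edges now: 3
Op 4: add_edge(B, E). Edges now: 4
Op 5: add_edge(C, E). Edges now: 5
Op 6: add_edge(D, B). Edges now: 6
Op 7: add_edge(C, A). Edges now: 7
Op 8: add_edge(D, A). Edges now: 8
Op 9: add_edge(A, B). Edges now: 9
Op 10: add_edge(C, B). Edges now: 10
Compute levels (Kahn BFS):
  sources (in-degree 0): C
  process C: level=0
    C->A: in-degree(A)=1, level(A)>=1
    C->B: in-degree(B)=2, level(B)>=1
    C->D: in-degree(D)=0, level(D)=1, enqueue
    C->E: in-degree(E)=3, level(E)>=1
  process D: level=1
    D->A: in-degree(A)=0, level(A)=2, enqueue
    D->B: in-degree(B)=1, level(B)>=2
    D->E: in-degree(E)=2, level(E)>=2
  process A: level=2
    A->B: in-degree(B)=0, level(B)=3, enqueue
    A->E: in-degree(E)=1, level(E)>=3
  process B: level=3
    B->E: in-degree(E)=0, level(E)=4, enqueue
  process E: level=4
All levels: A:2, B:3, C:0, D:1, E:4
level(B) = 3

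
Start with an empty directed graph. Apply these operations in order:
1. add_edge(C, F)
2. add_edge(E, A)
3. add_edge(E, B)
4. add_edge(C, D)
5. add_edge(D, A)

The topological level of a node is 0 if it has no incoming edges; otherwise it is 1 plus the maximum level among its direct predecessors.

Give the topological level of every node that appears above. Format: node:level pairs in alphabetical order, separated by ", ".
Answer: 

Answer: A:2, B:1, C:0, D:1, E:0, F:1

Derivation:
Op 1: add_edge(C, F). Edges now: 1
Op 2: add_edge(E, A). Edges now: 2
Op 3: add_edge(E, B). Edges now: 3
Op 4: add_edge(C, D). Edges now: 4
Op 5: add_edge(D, A). Edges now: 5
Compute levels (Kahn BFS):
  sources (in-degree 0): C, E
  process C: level=0
    C->D: in-degree(D)=0, level(D)=1, enqueue
    C->F: in-degree(F)=0, level(F)=1, enqueue
  process E: level=0
    E->A: in-degree(A)=1, level(A)>=1
    E->B: in-degree(B)=0, level(B)=1, enqueue
  process D: level=1
    D->A: in-degree(A)=0, level(A)=2, enqueue
  process F: level=1
  process B: level=1
  process A: level=2
All levels: A:2, B:1, C:0, D:1, E:0, F:1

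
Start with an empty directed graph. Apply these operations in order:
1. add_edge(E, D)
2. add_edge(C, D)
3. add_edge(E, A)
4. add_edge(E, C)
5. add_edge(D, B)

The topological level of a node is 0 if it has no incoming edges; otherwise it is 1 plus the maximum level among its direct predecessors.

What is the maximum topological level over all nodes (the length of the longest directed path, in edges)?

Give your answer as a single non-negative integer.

Op 1: add_edge(E, D). Edges now: 1
Op 2: add_edge(C, D). Edges now: 2
Op 3: add_edge(E, A). Edges now: 3
Op 4: add_edge(E, C). Edges now: 4
Op 5: add_edge(D, B). Edges now: 5
Compute levels (Kahn BFS):
  sources (in-degree 0): E
  process E: level=0
    E->A: in-degree(A)=0, level(A)=1, enqueue
    E->C: in-degree(C)=0, level(C)=1, enqueue
    E->D: in-degree(D)=1, level(D)>=1
  process A: level=1
  process C: level=1
    C->D: in-degree(D)=0, level(D)=2, enqueue
  process D: level=2
    D->B: in-degree(B)=0, level(B)=3, enqueue
  process B: level=3
All levels: A:1, B:3, C:1, D:2, E:0
max level = 3

Answer: 3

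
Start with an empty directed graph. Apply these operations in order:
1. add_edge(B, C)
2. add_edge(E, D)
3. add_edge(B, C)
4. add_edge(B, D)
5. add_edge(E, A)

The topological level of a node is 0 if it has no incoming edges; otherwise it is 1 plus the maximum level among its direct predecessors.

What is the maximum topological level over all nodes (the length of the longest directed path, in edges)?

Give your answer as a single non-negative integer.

Answer: 1

Derivation:
Op 1: add_edge(B, C). Edges now: 1
Op 2: add_edge(E, D). Edges now: 2
Op 3: add_edge(B, C) (duplicate, no change). Edges now: 2
Op 4: add_edge(B, D). Edges now: 3
Op 5: add_edge(E, A). Edges now: 4
Compute levels (Kahn BFS):
  sources (in-degree 0): B, E
  process B: level=0
    B->C: in-degree(C)=0, level(C)=1, enqueue
    B->D: in-degree(D)=1, level(D)>=1
  process E: level=0
    E->A: in-degree(A)=0, level(A)=1, enqueue
    E->D: in-degree(D)=0, level(D)=1, enqueue
  process C: level=1
  process A: level=1
  process D: level=1
All levels: A:1, B:0, C:1, D:1, E:0
max level = 1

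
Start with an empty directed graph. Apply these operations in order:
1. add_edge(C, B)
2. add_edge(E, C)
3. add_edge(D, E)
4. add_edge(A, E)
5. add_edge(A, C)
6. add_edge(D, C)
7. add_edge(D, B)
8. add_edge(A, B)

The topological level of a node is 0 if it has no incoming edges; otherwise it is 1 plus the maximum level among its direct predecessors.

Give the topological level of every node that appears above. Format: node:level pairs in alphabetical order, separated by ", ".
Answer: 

Answer: A:0, B:3, C:2, D:0, E:1

Derivation:
Op 1: add_edge(C, B). Edges now: 1
Op 2: add_edge(E, C). Edges now: 2
Op 3: add_edge(D, E). Edges now: 3
Op 4: add_edge(A, E). Edges now: 4
Op 5: add_edge(A, C). Edges now: 5
Op 6: add_edge(D, C). Edges now: 6
Op 7: add_edge(D, B). Edges now: 7
Op 8: add_edge(A, B). Edges now: 8
Compute levels (Kahn BFS):
  sources (in-degree 0): A, D
  process A: level=0
    A->B: in-degree(B)=2, level(B)>=1
    A->C: in-degree(C)=2, level(C)>=1
    A->E: in-degree(E)=1, level(E)>=1
  process D: level=0
    D->B: in-degree(B)=1, level(B)>=1
    D->C: in-degree(C)=1, level(C)>=1
    D->E: in-degree(E)=0, level(E)=1, enqueue
  process E: level=1
    E->C: in-degree(C)=0, level(C)=2, enqueue
  process C: level=2
    C->B: in-degree(B)=0, level(B)=3, enqueue
  process B: level=3
All levels: A:0, B:3, C:2, D:0, E:1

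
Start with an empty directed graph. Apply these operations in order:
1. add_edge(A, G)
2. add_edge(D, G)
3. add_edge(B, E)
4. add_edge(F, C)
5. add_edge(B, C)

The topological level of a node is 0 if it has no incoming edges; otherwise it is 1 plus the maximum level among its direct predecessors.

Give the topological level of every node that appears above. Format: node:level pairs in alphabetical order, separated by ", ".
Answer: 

Op 1: add_edge(A, G). Edges now: 1
Op 2: add_edge(D, G). Edges now: 2
Op 3: add_edge(B, E). Edges now: 3
Op 4: add_edge(F, C). Edges now: 4
Op 5: add_edge(B, C). Edges now: 5
Compute levels (Kahn BFS):
  sources (in-degree 0): A, B, D, F
  process A: level=0
    A->G: in-degree(G)=1, level(G)>=1
  process B: level=0
    B->C: in-degree(C)=1, level(C)>=1
    B->E: in-degree(E)=0, level(E)=1, enqueue
  process D: level=0
    D->G: in-degree(G)=0, level(G)=1, enqueue
  process F: level=0
    F->C: in-degree(C)=0, level(C)=1, enqueue
  process E: level=1
  process G: level=1
  process C: level=1
All levels: A:0, B:0, C:1, D:0, E:1, F:0, G:1

Answer: A:0, B:0, C:1, D:0, E:1, F:0, G:1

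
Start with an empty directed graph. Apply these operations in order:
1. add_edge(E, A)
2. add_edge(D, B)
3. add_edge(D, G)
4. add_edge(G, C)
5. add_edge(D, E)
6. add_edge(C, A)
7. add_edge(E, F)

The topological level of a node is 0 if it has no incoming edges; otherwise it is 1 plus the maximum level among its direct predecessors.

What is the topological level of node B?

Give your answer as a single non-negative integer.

Op 1: add_edge(E, A). Edges now: 1
Op 2: add_edge(D, B). Edges now: 2
Op 3: add_edge(D, G). Edges now: 3
Op 4: add_edge(G, C). Edges now: 4
Op 5: add_edge(D, E). Edges now: 5
Op 6: add_edge(C, A). Edges now: 6
Op 7: add_edge(E, F). Edges now: 7
Compute levels (Kahn BFS):
  sources (in-degree 0): D
  process D: level=0
    D->B: in-degree(B)=0, level(B)=1, enqueue
    D->E: in-degree(E)=0, level(E)=1, enqueue
    D->G: in-degree(G)=0, level(G)=1, enqueue
  process B: level=1
  process E: level=1
    E->A: in-degree(A)=1, level(A)>=2
    E->F: in-degree(F)=0, level(F)=2, enqueue
  process G: level=1
    G->C: in-degree(C)=0, level(C)=2, enqueue
  process F: level=2
  process C: level=2
    C->A: in-degree(A)=0, level(A)=3, enqueue
  process A: level=3
All levels: A:3, B:1, C:2, D:0, E:1, F:2, G:1
level(B) = 1

Answer: 1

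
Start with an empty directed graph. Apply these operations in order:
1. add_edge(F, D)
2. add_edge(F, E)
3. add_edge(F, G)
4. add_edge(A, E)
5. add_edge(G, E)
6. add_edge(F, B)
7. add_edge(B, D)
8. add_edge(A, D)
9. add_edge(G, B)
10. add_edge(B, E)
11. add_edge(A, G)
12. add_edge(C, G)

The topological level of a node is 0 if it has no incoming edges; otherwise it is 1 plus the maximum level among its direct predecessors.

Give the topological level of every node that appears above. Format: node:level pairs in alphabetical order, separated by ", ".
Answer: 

Op 1: add_edge(F, D). Edges now: 1
Op 2: add_edge(F, E). Edges now: 2
Op 3: add_edge(F, G). Edges now: 3
Op 4: add_edge(A, E). Edges now: 4
Op 5: add_edge(G, E). Edges now: 5
Op 6: add_edge(F, B). Edges now: 6
Op 7: add_edge(B, D). Edges now: 7
Op 8: add_edge(A, D). Edges now: 8
Op 9: add_edge(G, B). Edges now: 9
Op 10: add_edge(B, E). Edges now: 10
Op 11: add_edge(A, G). Edges now: 11
Op 12: add_edge(C, G). Edges now: 12
Compute levels (Kahn BFS):
  sources (in-degree 0): A, C, F
  process A: level=0
    A->D: in-degree(D)=2, level(D)>=1
    A->E: in-degree(E)=3, level(E)>=1
    A->G: in-degree(G)=2, level(G)>=1
  process C: level=0
    C->G: in-degree(G)=1, level(G)>=1
  process F: level=0
    F->B: in-degree(B)=1, level(B)>=1
    F->D: in-degree(D)=1, level(D)>=1
    F->E: in-degree(E)=2, level(E)>=1
    F->G: in-degree(G)=0, level(G)=1, enqueue
  process G: level=1
    G->B: in-degree(B)=0, level(B)=2, enqueue
    G->E: in-degree(E)=1, level(E)>=2
  process B: level=2
    B->D: in-degree(D)=0, level(D)=3, enqueue
    B->E: in-degree(E)=0, level(E)=3, enqueue
  process D: level=3
  process E: level=3
All levels: A:0, B:2, C:0, D:3, E:3, F:0, G:1

Answer: A:0, B:2, C:0, D:3, E:3, F:0, G:1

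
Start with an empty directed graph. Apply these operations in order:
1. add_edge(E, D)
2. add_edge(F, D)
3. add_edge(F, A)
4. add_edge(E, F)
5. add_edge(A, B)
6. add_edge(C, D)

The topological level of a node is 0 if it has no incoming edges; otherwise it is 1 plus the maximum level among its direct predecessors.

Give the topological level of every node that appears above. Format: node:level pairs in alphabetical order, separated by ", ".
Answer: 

Op 1: add_edge(E, D). Edges now: 1
Op 2: add_edge(F, D). Edges now: 2
Op 3: add_edge(F, A). Edges now: 3
Op 4: add_edge(E, F). Edges now: 4
Op 5: add_edge(A, B). Edges now: 5
Op 6: add_edge(C, D). Edges now: 6
Compute levels (Kahn BFS):
  sources (in-degree 0): C, E
  process C: level=0
    C->D: in-degree(D)=2, level(D)>=1
  process E: level=0
    E->D: in-degree(D)=1, level(D)>=1
    E->F: in-degree(F)=0, level(F)=1, enqueue
  process F: level=1
    F->A: in-degree(A)=0, level(A)=2, enqueue
    F->D: in-degree(D)=0, level(D)=2, enqueue
  process A: level=2
    A->B: in-degree(B)=0, level(B)=3, enqueue
  process D: level=2
  process B: level=3
All levels: A:2, B:3, C:0, D:2, E:0, F:1

Answer: A:2, B:3, C:0, D:2, E:0, F:1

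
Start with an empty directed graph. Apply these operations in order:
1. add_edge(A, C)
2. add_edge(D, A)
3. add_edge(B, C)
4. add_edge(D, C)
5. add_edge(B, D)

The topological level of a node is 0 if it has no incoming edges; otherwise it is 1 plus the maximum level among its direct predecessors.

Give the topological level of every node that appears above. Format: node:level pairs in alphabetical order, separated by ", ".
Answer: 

Op 1: add_edge(A, C). Edges now: 1
Op 2: add_edge(D, A). Edges now: 2
Op 3: add_edge(B, C). Edges now: 3
Op 4: add_edge(D, C). Edges now: 4
Op 5: add_edge(B, D). Edges now: 5
Compute levels (Kahn BFS):
  sources (in-degree 0): B
  process B: level=0
    B->C: in-degree(C)=2, level(C)>=1
    B->D: in-degree(D)=0, level(D)=1, enqueue
  process D: level=1
    D->A: in-degree(A)=0, level(A)=2, enqueue
    D->C: in-degree(C)=1, level(C)>=2
  process A: level=2
    A->C: in-degree(C)=0, level(C)=3, enqueue
  process C: level=3
All levels: A:2, B:0, C:3, D:1

Answer: A:2, B:0, C:3, D:1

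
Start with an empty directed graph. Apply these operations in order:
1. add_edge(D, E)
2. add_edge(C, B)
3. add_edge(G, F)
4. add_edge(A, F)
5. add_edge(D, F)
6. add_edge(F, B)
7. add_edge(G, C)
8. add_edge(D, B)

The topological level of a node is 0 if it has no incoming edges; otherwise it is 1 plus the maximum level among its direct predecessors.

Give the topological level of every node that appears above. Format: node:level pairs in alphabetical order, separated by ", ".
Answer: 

Op 1: add_edge(D, E). Edges now: 1
Op 2: add_edge(C, B). Edges now: 2
Op 3: add_edge(G, F). Edges now: 3
Op 4: add_edge(A, F). Edges now: 4
Op 5: add_edge(D, F). Edges now: 5
Op 6: add_edge(F, B). Edges now: 6
Op 7: add_edge(G, C). Edges now: 7
Op 8: add_edge(D, B). Edges now: 8
Compute levels (Kahn BFS):
  sources (in-degree 0): A, D, G
  process A: level=0
    A->F: in-degree(F)=2, level(F)>=1
  process D: level=0
    D->B: in-degree(B)=2, level(B)>=1
    D->E: in-degree(E)=0, level(E)=1, enqueue
    D->F: in-degree(F)=1, level(F)>=1
  process G: level=0
    G->C: in-degree(C)=0, level(C)=1, enqueue
    G->F: in-degree(F)=0, level(F)=1, enqueue
  process E: level=1
  process C: level=1
    C->B: in-degree(B)=1, level(B)>=2
  process F: level=1
    F->B: in-degree(B)=0, level(B)=2, enqueue
  process B: level=2
All levels: A:0, B:2, C:1, D:0, E:1, F:1, G:0

Answer: A:0, B:2, C:1, D:0, E:1, F:1, G:0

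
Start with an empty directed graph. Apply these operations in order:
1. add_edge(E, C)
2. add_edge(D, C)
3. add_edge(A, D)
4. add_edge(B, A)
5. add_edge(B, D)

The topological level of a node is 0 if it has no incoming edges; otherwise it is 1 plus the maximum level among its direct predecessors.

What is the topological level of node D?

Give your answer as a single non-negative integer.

Answer: 2

Derivation:
Op 1: add_edge(E, C). Edges now: 1
Op 2: add_edge(D, C). Edges now: 2
Op 3: add_edge(A, D). Edges now: 3
Op 4: add_edge(B, A). Edges now: 4
Op 5: add_edge(B, D). Edges now: 5
Compute levels (Kahn BFS):
  sources (in-degree 0): B, E
  process B: level=0
    B->A: in-degree(A)=0, level(A)=1, enqueue
    B->D: in-degree(D)=1, level(D)>=1
  process E: level=0
    E->C: in-degree(C)=1, level(C)>=1
  process A: level=1
    A->D: in-degree(D)=0, level(D)=2, enqueue
  process D: level=2
    D->C: in-degree(C)=0, level(C)=3, enqueue
  process C: level=3
All levels: A:1, B:0, C:3, D:2, E:0
level(D) = 2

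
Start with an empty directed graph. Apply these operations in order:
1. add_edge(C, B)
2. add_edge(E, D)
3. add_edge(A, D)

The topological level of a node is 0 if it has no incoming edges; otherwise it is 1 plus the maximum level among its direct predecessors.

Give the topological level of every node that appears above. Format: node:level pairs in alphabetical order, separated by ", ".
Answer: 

Op 1: add_edge(C, B). Edges now: 1
Op 2: add_edge(E, D). Edges now: 2
Op 3: add_edge(A, D). Edges now: 3
Compute levels (Kahn BFS):
  sources (in-degree 0): A, C, E
  process A: level=0
    A->D: in-degree(D)=1, level(D)>=1
  process C: level=0
    C->B: in-degree(B)=0, level(B)=1, enqueue
  process E: level=0
    E->D: in-degree(D)=0, level(D)=1, enqueue
  process B: level=1
  process D: level=1
All levels: A:0, B:1, C:0, D:1, E:0

Answer: A:0, B:1, C:0, D:1, E:0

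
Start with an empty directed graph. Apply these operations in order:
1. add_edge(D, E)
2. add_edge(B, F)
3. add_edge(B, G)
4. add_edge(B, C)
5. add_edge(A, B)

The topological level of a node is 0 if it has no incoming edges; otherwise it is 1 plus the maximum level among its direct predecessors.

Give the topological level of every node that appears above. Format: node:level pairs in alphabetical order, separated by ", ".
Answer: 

Op 1: add_edge(D, E). Edges now: 1
Op 2: add_edge(B, F). Edges now: 2
Op 3: add_edge(B, G). Edges now: 3
Op 4: add_edge(B, C). Edges now: 4
Op 5: add_edge(A, B). Edges now: 5
Compute levels (Kahn BFS):
  sources (in-degree 0): A, D
  process A: level=0
    A->B: in-degree(B)=0, level(B)=1, enqueue
  process D: level=0
    D->E: in-degree(E)=0, level(E)=1, enqueue
  process B: level=1
    B->C: in-degree(C)=0, level(C)=2, enqueue
    B->F: in-degree(F)=0, level(F)=2, enqueue
    B->G: in-degree(G)=0, level(G)=2, enqueue
  process E: level=1
  process C: level=2
  process F: level=2
  process G: level=2
All levels: A:0, B:1, C:2, D:0, E:1, F:2, G:2

Answer: A:0, B:1, C:2, D:0, E:1, F:2, G:2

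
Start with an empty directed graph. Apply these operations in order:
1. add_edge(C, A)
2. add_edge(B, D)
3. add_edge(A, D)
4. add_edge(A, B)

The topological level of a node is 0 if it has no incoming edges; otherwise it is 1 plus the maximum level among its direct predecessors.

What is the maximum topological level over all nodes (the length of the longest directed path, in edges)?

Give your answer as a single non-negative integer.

Op 1: add_edge(C, A). Edges now: 1
Op 2: add_edge(B, D). Edges now: 2
Op 3: add_edge(A, D). Edges now: 3
Op 4: add_edge(A, B). Edges now: 4
Compute levels (Kahn BFS):
  sources (in-degree 0): C
  process C: level=0
    C->A: in-degree(A)=0, level(A)=1, enqueue
  process A: level=1
    A->B: in-degree(B)=0, level(B)=2, enqueue
    A->D: in-degree(D)=1, level(D)>=2
  process B: level=2
    B->D: in-degree(D)=0, level(D)=3, enqueue
  process D: level=3
All levels: A:1, B:2, C:0, D:3
max level = 3

Answer: 3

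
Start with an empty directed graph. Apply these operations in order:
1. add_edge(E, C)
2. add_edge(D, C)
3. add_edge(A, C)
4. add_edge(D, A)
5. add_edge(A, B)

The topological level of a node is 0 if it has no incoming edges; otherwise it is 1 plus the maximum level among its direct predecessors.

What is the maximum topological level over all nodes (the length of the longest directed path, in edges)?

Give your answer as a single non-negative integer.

Answer: 2

Derivation:
Op 1: add_edge(E, C). Edges now: 1
Op 2: add_edge(D, C). Edges now: 2
Op 3: add_edge(A, C). Edges now: 3
Op 4: add_edge(D, A). Edges now: 4
Op 5: add_edge(A, B). Edges now: 5
Compute levels (Kahn BFS):
  sources (in-degree 0): D, E
  process D: level=0
    D->A: in-degree(A)=0, level(A)=1, enqueue
    D->C: in-degree(C)=2, level(C)>=1
  process E: level=0
    E->C: in-degree(C)=1, level(C)>=1
  process A: level=1
    A->B: in-degree(B)=0, level(B)=2, enqueue
    A->C: in-degree(C)=0, level(C)=2, enqueue
  process B: level=2
  process C: level=2
All levels: A:1, B:2, C:2, D:0, E:0
max level = 2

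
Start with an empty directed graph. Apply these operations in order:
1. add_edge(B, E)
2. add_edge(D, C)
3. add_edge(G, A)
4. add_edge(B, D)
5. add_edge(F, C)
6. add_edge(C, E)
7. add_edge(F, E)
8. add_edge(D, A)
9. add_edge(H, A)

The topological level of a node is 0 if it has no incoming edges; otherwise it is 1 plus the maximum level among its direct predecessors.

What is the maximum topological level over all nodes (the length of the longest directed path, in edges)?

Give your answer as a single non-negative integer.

Op 1: add_edge(B, E). Edges now: 1
Op 2: add_edge(D, C). Edges now: 2
Op 3: add_edge(G, A). Edges now: 3
Op 4: add_edge(B, D). Edges now: 4
Op 5: add_edge(F, C). Edges now: 5
Op 6: add_edge(C, E). Edges now: 6
Op 7: add_edge(F, E). Edges now: 7
Op 8: add_edge(D, A). Edges now: 8
Op 9: add_edge(H, A). Edges now: 9
Compute levels (Kahn BFS):
  sources (in-degree 0): B, F, G, H
  process B: level=0
    B->D: in-degree(D)=0, level(D)=1, enqueue
    B->E: in-degree(E)=2, level(E)>=1
  process F: level=0
    F->C: in-degree(C)=1, level(C)>=1
    F->E: in-degree(E)=1, level(E)>=1
  process G: level=0
    G->A: in-degree(A)=2, level(A)>=1
  process H: level=0
    H->A: in-degree(A)=1, level(A)>=1
  process D: level=1
    D->A: in-degree(A)=0, level(A)=2, enqueue
    D->C: in-degree(C)=0, level(C)=2, enqueue
  process A: level=2
  process C: level=2
    C->E: in-degree(E)=0, level(E)=3, enqueue
  process E: level=3
All levels: A:2, B:0, C:2, D:1, E:3, F:0, G:0, H:0
max level = 3

Answer: 3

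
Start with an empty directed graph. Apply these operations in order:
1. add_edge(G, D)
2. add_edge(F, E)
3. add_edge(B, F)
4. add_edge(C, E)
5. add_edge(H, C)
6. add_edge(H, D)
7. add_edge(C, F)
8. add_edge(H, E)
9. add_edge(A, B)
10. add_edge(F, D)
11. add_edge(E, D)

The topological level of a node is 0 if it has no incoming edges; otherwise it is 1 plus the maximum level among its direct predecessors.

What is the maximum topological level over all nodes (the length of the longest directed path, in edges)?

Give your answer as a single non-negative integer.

Answer: 4

Derivation:
Op 1: add_edge(G, D). Edges now: 1
Op 2: add_edge(F, E). Edges now: 2
Op 3: add_edge(B, F). Edges now: 3
Op 4: add_edge(C, E). Edges now: 4
Op 5: add_edge(H, C). Edges now: 5
Op 6: add_edge(H, D). Edges now: 6
Op 7: add_edge(C, F). Edges now: 7
Op 8: add_edge(H, E). Edges now: 8
Op 9: add_edge(A, B). Edges now: 9
Op 10: add_edge(F, D). Edges now: 10
Op 11: add_edge(E, D). Edges now: 11
Compute levels (Kahn BFS):
  sources (in-degree 0): A, G, H
  process A: level=0
    A->B: in-degree(B)=0, level(B)=1, enqueue
  process G: level=0
    G->D: in-degree(D)=3, level(D)>=1
  process H: level=0
    H->C: in-degree(C)=0, level(C)=1, enqueue
    H->D: in-degree(D)=2, level(D)>=1
    H->E: in-degree(E)=2, level(E)>=1
  process B: level=1
    B->F: in-degree(F)=1, level(F)>=2
  process C: level=1
    C->E: in-degree(E)=1, level(E)>=2
    C->F: in-degree(F)=0, level(F)=2, enqueue
  process F: level=2
    F->D: in-degree(D)=1, level(D)>=3
    F->E: in-degree(E)=0, level(E)=3, enqueue
  process E: level=3
    E->D: in-degree(D)=0, level(D)=4, enqueue
  process D: level=4
All levels: A:0, B:1, C:1, D:4, E:3, F:2, G:0, H:0
max level = 4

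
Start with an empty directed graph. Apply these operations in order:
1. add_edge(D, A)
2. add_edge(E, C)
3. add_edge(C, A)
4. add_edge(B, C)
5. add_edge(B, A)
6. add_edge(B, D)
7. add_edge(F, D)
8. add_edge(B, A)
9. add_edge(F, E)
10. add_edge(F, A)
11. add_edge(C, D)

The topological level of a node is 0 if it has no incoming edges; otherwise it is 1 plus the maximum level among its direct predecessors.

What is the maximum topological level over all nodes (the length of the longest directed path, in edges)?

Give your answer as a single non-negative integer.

Answer: 4

Derivation:
Op 1: add_edge(D, A). Edges now: 1
Op 2: add_edge(E, C). Edges now: 2
Op 3: add_edge(C, A). Edges now: 3
Op 4: add_edge(B, C). Edges now: 4
Op 5: add_edge(B, A). Edges now: 5
Op 6: add_edge(B, D). Edges now: 6
Op 7: add_edge(F, D). Edges now: 7
Op 8: add_edge(B, A) (duplicate, no change). Edges now: 7
Op 9: add_edge(F, E). Edges now: 8
Op 10: add_edge(F, A). Edges now: 9
Op 11: add_edge(C, D). Edges now: 10
Compute levels (Kahn BFS):
  sources (in-degree 0): B, F
  process B: level=0
    B->A: in-degree(A)=3, level(A)>=1
    B->C: in-degree(C)=1, level(C)>=1
    B->D: in-degree(D)=2, level(D)>=1
  process F: level=0
    F->A: in-degree(A)=2, level(A)>=1
    F->D: in-degree(D)=1, level(D)>=1
    F->E: in-degree(E)=0, level(E)=1, enqueue
  process E: level=1
    E->C: in-degree(C)=0, level(C)=2, enqueue
  process C: level=2
    C->A: in-degree(A)=1, level(A)>=3
    C->D: in-degree(D)=0, level(D)=3, enqueue
  process D: level=3
    D->A: in-degree(A)=0, level(A)=4, enqueue
  process A: level=4
All levels: A:4, B:0, C:2, D:3, E:1, F:0
max level = 4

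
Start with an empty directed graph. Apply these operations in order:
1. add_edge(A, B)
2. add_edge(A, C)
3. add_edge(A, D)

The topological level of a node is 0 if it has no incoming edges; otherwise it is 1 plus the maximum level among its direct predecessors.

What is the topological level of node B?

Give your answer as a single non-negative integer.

Answer: 1

Derivation:
Op 1: add_edge(A, B). Edges now: 1
Op 2: add_edge(A, C). Edges now: 2
Op 3: add_edge(A, D). Edges now: 3
Compute levels (Kahn BFS):
  sources (in-degree 0): A
  process A: level=0
    A->B: in-degree(B)=0, level(B)=1, enqueue
    A->C: in-degree(C)=0, level(C)=1, enqueue
    A->D: in-degree(D)=0, level(D)=1, enqueue
  process B: level=1
  process C: level=1
  process D: level=1
All levels: A:0, B:1, C:1, D:1
level(B) = 1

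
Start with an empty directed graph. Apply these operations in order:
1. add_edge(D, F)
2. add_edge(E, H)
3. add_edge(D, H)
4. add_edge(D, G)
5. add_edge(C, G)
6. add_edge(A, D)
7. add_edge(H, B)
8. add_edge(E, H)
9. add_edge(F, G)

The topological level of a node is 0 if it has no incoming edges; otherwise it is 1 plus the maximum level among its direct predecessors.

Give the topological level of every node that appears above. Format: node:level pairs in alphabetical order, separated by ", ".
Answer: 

Answer: A:0, B:3, C:0, D:1, E:0, F:2, G:3, H:2

Derivation:
Op 1: add_edge(D, F). Edges now: 1
Op 2: add_edge(E, H). Edges now: 2
Op 3: add_edge(D, H). Edges now: 3
Op 4: add_edge(D, G). Edges now: 4
Op 5: add_edge(C, G). Edges now: 5
Op 6: add_edge(A, D). Edges now: 6
Op 7: add_edge(H, B). Edges now: 7
Op 8: add_edge(E, H) (duplicate, no change). Edges now: 7
Op 9: add_edge(F, G). Edges now: 8
Compute levels (Kahn BFS):
  sources (in-degree 0): A, C, E
  process A: level=0
    A->D: in-degree(D)=0, level(D)=1, enqueue
  process C: level=0
    C->G: in-degree(G)=2, level(G)>=1
  process E: level=0
    E->H: in-degree(H)=1, level(H)>=1
  process D: level=1
    D->F: in-degree(F)=0, level(F)=2, enqueue
    D->G: in-degree(G)=1, level(G)>=2
    D->H: in-degree(H)=0, level(H)=2, enqueue
  process F: level=2
    F->G: in-degree(G)=0, level(G)=3, enqueue
  process H: level=2
    H->B: in-degree(B)=0, level(B)=3, enqueue
  process G: level=3
  process B: level=3
All levels: A:0, B:3, C:0, D:1, E:0, F:2, G:3, H:2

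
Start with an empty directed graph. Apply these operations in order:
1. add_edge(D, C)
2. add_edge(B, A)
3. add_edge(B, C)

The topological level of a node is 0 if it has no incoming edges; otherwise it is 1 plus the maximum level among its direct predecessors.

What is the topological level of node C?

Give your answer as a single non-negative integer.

Answer: 1

Derivation:
Op 1: add_edge(D, C). Edges now: 1
Op 2: add_edge(B, A). Edges now: 2
Op 3: add_edge(B, C). Edges now: 3
Compute levels (Kahn BFS):
  sources (in-degree 0): B, D
  process B: level=0
    B->A: in-degree(A)=0, level(A)=1, enqueue
    B->C: in-degree(C)=1, level(C)>=1
  process D: level=0
    D->C: in-degree(C)=0, level(C)=1, enqueue
  process A: level=1
  process C: level=1
All levels: A:1, B:0, C:1, D:0
level(C) = 1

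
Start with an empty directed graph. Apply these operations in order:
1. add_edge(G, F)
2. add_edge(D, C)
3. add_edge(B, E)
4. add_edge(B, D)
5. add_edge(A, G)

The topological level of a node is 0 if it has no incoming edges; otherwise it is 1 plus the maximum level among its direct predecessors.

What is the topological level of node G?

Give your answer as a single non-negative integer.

Op 1: add_edge(G, F). Edges now: 1
Op 2: add_edge(D, C). Edges now: 2
Op 3: add_edge(B, E). Edges now: 3
Op 4: add_edge(B, D). Edges now: 4
Op 5: add_edge(A, G). Edges now: 5
Compute levels (Kahn BFS):
  sources (in-degree 0): A, B
  process A: level=0
    A->G: in-degree(G)=0, level(G)=1, enqueue
  process B: level=0
    B->D: in-degree(D)=0, level(D)=1, enqueue
    B->E: in-degree(E)=0, level(E)=1, enqueue
  process G: level=1
    G->F: in-degree(F)=0, level(F)=2, enqueue
  process D: level=1
    D->C: in-degree(C)=0, level(C)=2, enqueue
  process E: level=1
  process F: level=2
  process C: level=2
All levels: A:0, B:0, C:2, D:1, E:1, F:2, G:1
level(G) = 1

Answer: 1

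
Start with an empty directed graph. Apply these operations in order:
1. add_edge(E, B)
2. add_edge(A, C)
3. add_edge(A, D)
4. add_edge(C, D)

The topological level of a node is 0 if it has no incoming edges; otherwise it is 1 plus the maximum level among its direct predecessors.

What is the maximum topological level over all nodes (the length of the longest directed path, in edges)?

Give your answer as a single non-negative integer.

Op 1: add_edge(E, B). Edges now: 1
Op 2: add_edge(A, C). Edges now: 2
Op 3: add_edge(A, D). Edges now: 3
Op 4: add_edge(C, D). Edges now: 4
Compute levels (Kahn BFS):
  sources (in-degree 0): A, E
  process A: level=0
    A->C: in-degree(C)=0, level(C)=1, enqueue
    A->D: in-degree(D)=1, level(D)>=1
  process E: level=0
    E->B: in-degree(B)=0, level(B)=1, enqueue
  process C: level=1
    C->D: in-degree(D)=0, level(D)=2, enqueue
  process B: level=1
  process D: level=2
All levels: A:0, B:1, C:1, D:2, E:0
max level = 2

Answer: 2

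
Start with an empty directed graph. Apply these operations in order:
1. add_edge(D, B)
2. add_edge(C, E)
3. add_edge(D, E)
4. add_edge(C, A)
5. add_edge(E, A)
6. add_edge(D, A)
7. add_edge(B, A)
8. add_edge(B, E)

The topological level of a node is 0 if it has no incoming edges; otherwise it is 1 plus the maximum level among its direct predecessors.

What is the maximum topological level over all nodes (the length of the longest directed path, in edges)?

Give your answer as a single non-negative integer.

Answer: 3

Derivation:
Op 1: add_edge(D, B). Edges now: 1
Op 2: add_edge(C, E). Edges now: 2
Op 3: add_edge(D, E). Edges now: 3
Op 4: add_edge(C, A). Edges now: 4
Op 5: add_edge(E, A). Edges now: 5
Op 6: add_edge(D, A). Edges now: 6
Op 7: add_edge(B, A). Edges now: 7
Op 8: add_edge(B, E). Edges now: 8
Compute levels (Kahn BFS):
  sources (in-degree 0): C, D
  process C: level=0
    C->A: in-degree(A)=3, level(A)>=1
    C->E: in-degree(E)=2, level(E)>=1
  process D: level=0
    D->A: in-degree(A)=2, level(A)>=1
    D->B: in-degree(B)=0, level(B)=1, enqueue
    D->E: in-degree(E)=1, level(E)>=1
  process B: level=1
    B->A: in-degree(A)=1, level(A)>=2
    B->E: in-degree(E)=0, level(E)=2, enqueue
  process E: level=2
    E->A: in-degree(A)=0, level(A)=3, enqueue
  process A: level=3
All levels: A:3, B:1, C:0, D:0, E:2
max level = 3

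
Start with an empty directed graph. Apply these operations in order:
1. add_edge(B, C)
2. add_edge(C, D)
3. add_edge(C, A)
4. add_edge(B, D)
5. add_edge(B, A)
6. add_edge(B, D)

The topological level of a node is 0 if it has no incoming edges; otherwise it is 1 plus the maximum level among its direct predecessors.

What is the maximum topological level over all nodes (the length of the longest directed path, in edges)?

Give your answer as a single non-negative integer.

Op 1: add_edge(B, C). Edges now: 1
Op 2: add_edge(C, D). Edges now: 2
Op 3: add_edge(C, A). Edges now: 3
Op 4: add_edge(B, D). Edges now: 4
Op 5: add_edge(B, A). Edges now: 5
Op 6: add_edge(B, D) (duplicate, no change). Edges now: 5
Compute levels (Kahn BFS):
  sources (in-degree 0): B
  process B: level=0
    B->A: in-degree(A)=1, level(A)>=1
    B->C: in-degree(C)=0, level(C)=1, enqueue
    B->D: in-degree(D)=1, level(D)>=1
  process C: level=1
    C->A: in-degree(A)=0, level(A)=2, enqueue
    C->D: in-degree(D)=0, level(D)=2, enqueue
  process A: level=2
  process D: level=2
All levels: A:2, B:0, C:1, D:2
max level = 2

Answer: 2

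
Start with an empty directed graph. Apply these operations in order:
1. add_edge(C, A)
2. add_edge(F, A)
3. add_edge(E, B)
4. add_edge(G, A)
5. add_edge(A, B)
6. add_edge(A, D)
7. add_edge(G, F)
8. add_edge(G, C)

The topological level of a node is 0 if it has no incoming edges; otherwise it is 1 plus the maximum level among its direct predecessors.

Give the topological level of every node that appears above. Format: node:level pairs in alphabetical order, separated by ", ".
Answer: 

Op 1: add_edge(C, A). Edges now: 1
Op 2: add_edge(F, A). Edges now: 2
Op 3: add_edge(E, B). Edges now: 3
Op 4: add_edge(G, A). Edges now: 4
Op 5: add_edge(A, B). Edges now: 5
Op 6: add_edge(A, D). Edges now: 6
Op 7: add_edge(G, F). Edges now: 7
Op 8: add_edge(G, C). Edges now: 8
Compute levels (Kahn BFS):
  sources (in-degree 0): E, G
  process E: level=0
    E->B: in-degree(B)=1, level(B)>=1
  process G: level=0
    G->A: in-degree(A)=2, level(A)>=1
    G->C: in-degree(C)=0, level(C)=1, enqueue
    G->F: in-degree(F)=0, level(F)=1, enqueue
  process C: level=1
    C->A: in-degree(A)=1, level(A)>=2
  process F: level=1
    F->A: in-degree(A)=0, level(A)=2, enqueue
  process A: level=2
    A->B: in-degree(B)=0, level(B)=3, enqueue
    A->D: in-degree(D)=0, level(D)=3, enqueue
  process B: level=3
  process D: level=3
All levels: A:2, B:3, C:1, D:3, E:0, F:1, G:0

Answer: A:2, B:3, C:1, D:3, E:0, F:1, G:0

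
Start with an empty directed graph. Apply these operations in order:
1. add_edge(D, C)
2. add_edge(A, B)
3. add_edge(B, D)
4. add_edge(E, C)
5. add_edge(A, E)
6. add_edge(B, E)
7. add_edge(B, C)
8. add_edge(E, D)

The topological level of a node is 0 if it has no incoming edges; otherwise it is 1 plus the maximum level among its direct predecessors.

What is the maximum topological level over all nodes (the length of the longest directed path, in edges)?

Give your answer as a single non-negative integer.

Op 1: add_edge(D, C). Edges now: 1
Op 2: add_edge(A, B). Edges now: 2
Op 3: add_edge(B, D). Edges now: 3
Op 4: add_edge(E, C). Edges now: 4
Op 5: add_edge(A, E). Edges now: 5
Op 6: add_edge(B, E). Edges now: 6
Op 7: add_edge(B, C). Edges now: 7
Op 8: add_edge(E, D). Edges now: 8
Compute levels (Kahn BFS):
  sources (in-degree 0): A
  process A: level=0
    A->B: in-degree(B)=0, level(B)=1, enqueue
    A->E: in-degree(E)=1, level(E)>=1
  process B: level=1
    B->C: in-degree(C)=2, level(C)>=2
    B->D: in-degree(D)=1, level(D)>=2
    B->E: in-degree(E)=0, level(E)=2, enqueue
  process E: level=2
    E->C: in-degree(C)=1, level(C)>=3
    E->D: in-degree(D)=0, level(D)=3, enqueue
  process D: level=3
    D->C: in-degree(C)=0, level(C)=4, enqueue
  process C: level=4
All levels: A:0, B:1, C:4, D:3, E:2
max level = 4

Answer: 4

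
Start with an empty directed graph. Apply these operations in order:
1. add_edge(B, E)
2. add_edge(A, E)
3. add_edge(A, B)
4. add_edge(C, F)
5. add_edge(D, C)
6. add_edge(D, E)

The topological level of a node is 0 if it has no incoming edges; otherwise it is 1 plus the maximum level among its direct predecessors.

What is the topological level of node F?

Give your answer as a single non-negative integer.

Op 1: add_edge(B, E). Edges now: 1
Op 2: add_edge(A, E). Edges now: 2
Op 3: add_edge(A, B). Edges now: 3
Op 4: add_edge(C, F). Edges now: 4
Op 5: add_edge(D, C). Edges now: 5
Op 6: add_edge(D, E). Edges now: 6
Compute levels (Kahn BFS):
  sources (in-degree 0): A, D
  process A: level=0
    A->B: in-degree(B)=0, level(B)=1, enqueue
    A->E: in-degree(E)=2, level(E)>=1
  process D: level=0
    D->C: in-degree(C)=0, level(C)=1, enqueue
    D->E: in-degree(E)=1, level(E)>=1
  process B: level=1
    B->E: in-degree(E)=0, level(E)=2, enqueue
  process C: level=1
    C->F: in-degree(F)=0, level(F)=2, enqueue
  process E: level=2
  process F: level=2
All levels: A:0, B:1, C:1, D:0, E:2, F:2
level(F) = 2

Answer: 2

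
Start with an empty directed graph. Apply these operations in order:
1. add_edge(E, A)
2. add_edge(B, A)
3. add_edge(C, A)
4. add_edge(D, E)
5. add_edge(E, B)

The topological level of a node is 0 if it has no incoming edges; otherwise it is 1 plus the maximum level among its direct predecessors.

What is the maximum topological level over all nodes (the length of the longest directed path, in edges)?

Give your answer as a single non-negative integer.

Answer: 3

Derivation:
Op 1: add_edge(E, A). Edges now: 1
Op 2: add_edge(B, A). Edges now: 2
Op 3: add_edge(C, A). Edges now: 3
Op 4: add_edge(D, E). Edges now: 4
Op 5: add_edge(E, B). Edges now: 5
Compute levels (Kahn BFS):
  sources (in-degree 0): C, D
  process C: level=0
    C->A: in-degree(A)=2, level(A)>=1
  process D: level=0
    D->E: in-degree(E)=0, level(E)=1, enqueue
  process E: level=1
    E->A: in-degree(A)=1, level(A)>=2
    E->B: in-degree(B)=0, level(B)=2, enqueue
  process B: level=2
    B->A: in-degree(A)=0, level(A)=3, enqueue
  process A: level=3
All levels: A:3, B:2, C:0, D:0, E:1
max level = 3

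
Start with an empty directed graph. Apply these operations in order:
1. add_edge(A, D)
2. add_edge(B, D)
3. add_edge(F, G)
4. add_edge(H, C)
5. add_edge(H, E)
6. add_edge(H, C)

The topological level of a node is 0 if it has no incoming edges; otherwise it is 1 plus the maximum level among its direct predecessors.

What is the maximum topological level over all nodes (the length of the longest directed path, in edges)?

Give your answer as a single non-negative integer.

Op 1: add_edge(A, D). Edges now: 1
Op 2: add_edge(B, D). Edges now: 2
Op 3: add_edge(F, G). Edges now: 3
Op 4: add_edge(H, C). Edges now: 4
Op 5: add_edge(H, E). Edges now: 5
Op 6: add_edge(H, C) (duplicate, no change). Edges now: 5
Compute levels (Kahn BFS):
  sources (in-degree 0): A, B, F, H
  process A: level=0
    A->D: in-degree(D)=1, level(D)>=1
  process B: level=0
    B->D: in-degree(D)=0, level(D)=1, enqueue
  process F: level=0
    F->G: in-degree(G)=0, level(G)=1, enqueue
  process H: level=0
    H->C: in-degree(C)=0, level(C)=1, enqueue
    H->E: in-degree(E)=0, level(E)=1, enqueue
  process D: level=1
  process G: level=1
  process C: level=1
  process E: level=1
All levels: A:0, B:0, C:1, D:1, E:1, F:0, G:1, H:0
max level = 1

Answer: 1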